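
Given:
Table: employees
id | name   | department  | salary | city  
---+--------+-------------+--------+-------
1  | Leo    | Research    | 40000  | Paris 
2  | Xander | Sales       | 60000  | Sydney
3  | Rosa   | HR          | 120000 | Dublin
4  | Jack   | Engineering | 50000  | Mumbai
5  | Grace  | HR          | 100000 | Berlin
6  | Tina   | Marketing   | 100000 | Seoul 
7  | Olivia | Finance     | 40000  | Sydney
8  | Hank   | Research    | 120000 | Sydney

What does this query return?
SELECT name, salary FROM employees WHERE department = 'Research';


Filtering: department = 'Research'
Matching rows: 2

2 rows:
Leo, 40000
Hank, 120000


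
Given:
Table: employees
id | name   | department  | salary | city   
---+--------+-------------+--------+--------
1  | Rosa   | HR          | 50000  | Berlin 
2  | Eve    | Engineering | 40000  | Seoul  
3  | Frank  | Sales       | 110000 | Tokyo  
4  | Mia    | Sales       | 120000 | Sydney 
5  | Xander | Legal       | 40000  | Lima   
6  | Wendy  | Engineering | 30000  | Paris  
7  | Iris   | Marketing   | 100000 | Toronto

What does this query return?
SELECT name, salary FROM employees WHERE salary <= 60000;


Filtering: salary <= 60000
Matching: 4 rows

4 rows:
Rosa, 50000
Eve, 40000
Xander, 40000
Wendy, 30000


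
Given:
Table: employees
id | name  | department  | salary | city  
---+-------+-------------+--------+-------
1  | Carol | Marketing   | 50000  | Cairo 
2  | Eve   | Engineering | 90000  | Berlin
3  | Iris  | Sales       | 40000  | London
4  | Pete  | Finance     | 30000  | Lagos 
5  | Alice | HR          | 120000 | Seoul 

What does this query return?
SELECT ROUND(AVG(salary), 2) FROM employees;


SUM(salary) = 330000
COUNT = 5
ROUND(AVG, 2) = ROUND(330000 / 5, 2) = 66000.0

66000.0


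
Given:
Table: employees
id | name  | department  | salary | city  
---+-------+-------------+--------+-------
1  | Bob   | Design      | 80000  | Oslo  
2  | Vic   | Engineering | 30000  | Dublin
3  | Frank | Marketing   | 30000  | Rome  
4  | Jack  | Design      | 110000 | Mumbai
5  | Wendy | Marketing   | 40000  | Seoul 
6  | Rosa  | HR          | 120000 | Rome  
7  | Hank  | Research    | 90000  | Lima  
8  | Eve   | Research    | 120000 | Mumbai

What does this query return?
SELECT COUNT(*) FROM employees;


COUNT(*) counts all rows

8


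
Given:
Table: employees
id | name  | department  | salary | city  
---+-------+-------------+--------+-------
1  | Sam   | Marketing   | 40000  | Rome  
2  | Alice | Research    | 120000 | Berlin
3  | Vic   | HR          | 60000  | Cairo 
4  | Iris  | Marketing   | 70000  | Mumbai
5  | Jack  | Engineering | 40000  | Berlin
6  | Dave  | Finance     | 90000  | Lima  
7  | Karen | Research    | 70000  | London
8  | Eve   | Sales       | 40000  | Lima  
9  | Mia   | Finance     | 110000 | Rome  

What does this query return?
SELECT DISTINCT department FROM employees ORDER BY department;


All 'department' values (row order): Marketing, Research, HR, Marketing, Engineering, Finance, Research, Sales, Finance
Removing duplicates leaves 6 unique value(s).

6 values:
Engineering
Finance
HR
Marketing
Research
Sales


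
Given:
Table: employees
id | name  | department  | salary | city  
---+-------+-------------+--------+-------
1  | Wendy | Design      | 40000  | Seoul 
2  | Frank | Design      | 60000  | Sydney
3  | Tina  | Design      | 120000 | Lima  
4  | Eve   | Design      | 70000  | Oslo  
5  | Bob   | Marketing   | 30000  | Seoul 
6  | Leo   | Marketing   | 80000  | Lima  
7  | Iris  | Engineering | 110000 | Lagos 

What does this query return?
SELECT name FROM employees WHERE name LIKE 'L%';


LIKE 'L%' matches names starting with 'L'
Matching: 1

1 rows:
Leo


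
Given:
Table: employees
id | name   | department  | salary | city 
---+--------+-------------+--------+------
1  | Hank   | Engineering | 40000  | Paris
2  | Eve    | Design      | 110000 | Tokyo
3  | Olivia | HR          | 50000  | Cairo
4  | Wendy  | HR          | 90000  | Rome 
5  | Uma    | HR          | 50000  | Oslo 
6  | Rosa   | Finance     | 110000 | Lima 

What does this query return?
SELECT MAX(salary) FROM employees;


Salaries: 40000, 110000, 50000, 90000, 50000, 110000
MAX = 110000

110000


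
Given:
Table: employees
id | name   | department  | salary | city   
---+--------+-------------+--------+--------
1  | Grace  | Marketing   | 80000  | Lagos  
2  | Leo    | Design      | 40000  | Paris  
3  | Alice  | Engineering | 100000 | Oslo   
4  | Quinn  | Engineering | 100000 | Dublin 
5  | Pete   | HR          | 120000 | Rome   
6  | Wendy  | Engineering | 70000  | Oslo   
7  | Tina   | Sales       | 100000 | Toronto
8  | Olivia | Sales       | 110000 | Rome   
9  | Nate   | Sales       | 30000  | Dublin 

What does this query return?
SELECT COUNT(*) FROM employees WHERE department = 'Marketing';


Counting rows where department = 'Marketing'
  Grace -> MATCH


1


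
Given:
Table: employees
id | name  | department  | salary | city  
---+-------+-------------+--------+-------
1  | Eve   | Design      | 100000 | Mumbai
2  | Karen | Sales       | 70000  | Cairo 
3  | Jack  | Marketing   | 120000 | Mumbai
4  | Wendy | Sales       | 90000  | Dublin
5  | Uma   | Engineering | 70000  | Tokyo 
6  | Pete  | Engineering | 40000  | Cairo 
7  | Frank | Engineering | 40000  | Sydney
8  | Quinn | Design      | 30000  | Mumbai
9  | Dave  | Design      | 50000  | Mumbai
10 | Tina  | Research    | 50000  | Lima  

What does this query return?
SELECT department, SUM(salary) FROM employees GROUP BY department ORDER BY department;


Summing salary within each department:
  Design: 100000 + 30000 + 50000 = 180000
  Engineering: 70000 + 40000 + 40000 = 150000
  Marketing: 120000 = 120000
  Research: 50000 = 50000
  Sales: 70000 + 90000 = 160000


5 groups:
Design, 180000
Engineering, 150000
Marketing, 120000
Research, 50000
Sales, 160000


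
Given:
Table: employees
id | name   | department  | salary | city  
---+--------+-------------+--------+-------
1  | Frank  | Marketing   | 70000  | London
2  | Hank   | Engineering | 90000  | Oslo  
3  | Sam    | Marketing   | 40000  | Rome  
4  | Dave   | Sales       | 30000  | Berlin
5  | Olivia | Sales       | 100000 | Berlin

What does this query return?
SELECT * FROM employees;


SELECT * returns all 5 rows with all columns

5 rows:
1, Frank, Marketing, 70000, London
2, Hank, Engineering, 90000, Oslo
3, Sam, Marketing, 40000, Rome
4, Dave, Sales, 30000, Berlin
5, Olivia, Sales, 100000, Berlin


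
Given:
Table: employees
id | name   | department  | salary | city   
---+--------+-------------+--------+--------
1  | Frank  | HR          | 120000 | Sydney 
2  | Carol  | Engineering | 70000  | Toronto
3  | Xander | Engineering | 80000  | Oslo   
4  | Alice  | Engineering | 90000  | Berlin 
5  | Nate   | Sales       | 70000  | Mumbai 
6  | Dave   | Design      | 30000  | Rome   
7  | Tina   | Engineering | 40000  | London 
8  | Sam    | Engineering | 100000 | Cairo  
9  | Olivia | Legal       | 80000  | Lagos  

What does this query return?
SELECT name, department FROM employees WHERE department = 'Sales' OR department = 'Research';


Filtering: department = 'Sales' OR 'Research'
Matching: 1 rows

1 rows:
Nate, Sales


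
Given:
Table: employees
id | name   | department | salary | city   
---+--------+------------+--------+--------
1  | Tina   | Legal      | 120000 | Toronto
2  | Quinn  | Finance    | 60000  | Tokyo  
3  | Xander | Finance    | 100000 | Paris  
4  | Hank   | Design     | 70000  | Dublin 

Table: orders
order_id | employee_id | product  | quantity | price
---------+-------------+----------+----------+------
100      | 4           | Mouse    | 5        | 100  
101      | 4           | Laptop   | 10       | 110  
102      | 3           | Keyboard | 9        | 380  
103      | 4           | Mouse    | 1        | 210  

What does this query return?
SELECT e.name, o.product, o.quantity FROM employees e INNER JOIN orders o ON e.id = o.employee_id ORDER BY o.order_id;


Joining employees.id = orders.employee_id:
  employee Hank (id=4) -> order Mouse
  employee Hank (id=4) -> order Laptop
  employee Xander (id=3) -> order Keyboard
  employee Hank (id=4) -> order Mouse


4 rows:
Hank, Mouse, 5
Hank, Laptop, 10
Xander, Keyboard, 9
Hank, Mouse, 1


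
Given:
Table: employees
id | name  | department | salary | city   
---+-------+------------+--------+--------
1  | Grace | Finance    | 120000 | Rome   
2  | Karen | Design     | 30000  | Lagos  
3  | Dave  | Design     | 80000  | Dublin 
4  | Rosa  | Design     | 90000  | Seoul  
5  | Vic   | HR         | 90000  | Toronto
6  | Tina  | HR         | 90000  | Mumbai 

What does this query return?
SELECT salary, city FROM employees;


Projecting columns: salary, city

6 rows:
120000, Rome
30000, Lagos
80000, Dublin
90000, Seoul
90000, Toronto
90000, Mumbai


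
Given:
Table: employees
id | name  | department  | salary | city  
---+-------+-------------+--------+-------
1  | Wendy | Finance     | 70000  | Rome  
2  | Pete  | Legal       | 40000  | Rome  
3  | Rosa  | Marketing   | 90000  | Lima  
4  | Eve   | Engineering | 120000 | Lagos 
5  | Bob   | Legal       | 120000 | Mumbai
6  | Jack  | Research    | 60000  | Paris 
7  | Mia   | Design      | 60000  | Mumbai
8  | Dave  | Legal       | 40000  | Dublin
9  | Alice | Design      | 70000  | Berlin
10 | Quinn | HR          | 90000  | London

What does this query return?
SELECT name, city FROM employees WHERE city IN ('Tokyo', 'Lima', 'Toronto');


Filtering: city IN ('Tokyo', 'Lima', 'Toronto')
Matching: 1 rows

1 rows:
Rosa, Lima


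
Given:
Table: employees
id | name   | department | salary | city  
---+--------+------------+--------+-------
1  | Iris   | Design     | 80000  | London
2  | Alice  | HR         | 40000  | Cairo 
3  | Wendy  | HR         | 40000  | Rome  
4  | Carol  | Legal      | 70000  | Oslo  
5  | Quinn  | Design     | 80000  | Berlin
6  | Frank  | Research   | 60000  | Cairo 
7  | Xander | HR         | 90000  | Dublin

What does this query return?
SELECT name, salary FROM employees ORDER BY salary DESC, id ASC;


Sorting by salary DESC, then id ASC for ties

7 rows:
Xander, 90000
Iris, 80000
Quinn, 80000
Carol, 70000
Frank, 60000
Alice, 40000
Wendy, 40000


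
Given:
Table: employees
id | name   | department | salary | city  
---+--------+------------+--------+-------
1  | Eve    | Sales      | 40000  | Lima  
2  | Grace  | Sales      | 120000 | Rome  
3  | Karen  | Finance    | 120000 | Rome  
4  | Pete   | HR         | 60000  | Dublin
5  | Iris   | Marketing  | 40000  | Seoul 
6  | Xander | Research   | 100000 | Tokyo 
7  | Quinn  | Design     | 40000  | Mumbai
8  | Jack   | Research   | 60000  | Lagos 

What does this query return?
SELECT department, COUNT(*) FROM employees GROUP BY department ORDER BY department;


Assigning each row to its department group:
  Eve -> Sales
  Grace -> Sales
  Karen -> Finance
  Pete -> HR
  Iris -> Marketing
  Xander -> Research
  Quinn -> Design
  Jack -> Research


6 groups:
Design, 1
Finance, 1
HR, 1
Marketing, 1
Research, 2
Sales, 2


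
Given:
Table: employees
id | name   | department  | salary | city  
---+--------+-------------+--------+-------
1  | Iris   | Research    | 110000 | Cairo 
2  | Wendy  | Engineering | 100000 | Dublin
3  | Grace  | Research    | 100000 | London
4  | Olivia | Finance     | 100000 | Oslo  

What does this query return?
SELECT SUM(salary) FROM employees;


SUM(salary) = 110000 + 100000 + 100000 + 100000 = 410000

410000


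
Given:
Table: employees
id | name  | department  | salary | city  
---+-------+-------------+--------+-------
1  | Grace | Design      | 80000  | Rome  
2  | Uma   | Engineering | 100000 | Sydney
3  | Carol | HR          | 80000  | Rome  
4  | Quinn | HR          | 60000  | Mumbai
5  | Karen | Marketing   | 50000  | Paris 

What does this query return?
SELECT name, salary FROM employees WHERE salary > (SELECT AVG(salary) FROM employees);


Subquery: AVG(salary) = 74000.0
Filtering: salary > 74000.0
  Grace (80000) -> MATCH
  Uma (100000) -> MATCH
  Carol (80000) -> MATCH


3 rows:
Grace, 80000
Uma, 100000
Carol, 80000


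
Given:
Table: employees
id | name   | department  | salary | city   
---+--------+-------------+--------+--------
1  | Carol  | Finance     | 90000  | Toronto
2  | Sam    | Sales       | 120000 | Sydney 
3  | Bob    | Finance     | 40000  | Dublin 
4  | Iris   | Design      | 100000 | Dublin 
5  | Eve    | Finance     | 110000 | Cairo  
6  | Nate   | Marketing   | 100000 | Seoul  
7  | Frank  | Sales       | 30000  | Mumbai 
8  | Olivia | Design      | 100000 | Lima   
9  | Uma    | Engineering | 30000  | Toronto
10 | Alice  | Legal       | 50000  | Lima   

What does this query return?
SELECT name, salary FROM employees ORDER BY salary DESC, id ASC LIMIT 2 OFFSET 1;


Sort by salary DESC (id ASC tiebreak), then skip 1 and take 2
Rows 2 through 3

2 rows:
Eve, 110000
Iris, 100000


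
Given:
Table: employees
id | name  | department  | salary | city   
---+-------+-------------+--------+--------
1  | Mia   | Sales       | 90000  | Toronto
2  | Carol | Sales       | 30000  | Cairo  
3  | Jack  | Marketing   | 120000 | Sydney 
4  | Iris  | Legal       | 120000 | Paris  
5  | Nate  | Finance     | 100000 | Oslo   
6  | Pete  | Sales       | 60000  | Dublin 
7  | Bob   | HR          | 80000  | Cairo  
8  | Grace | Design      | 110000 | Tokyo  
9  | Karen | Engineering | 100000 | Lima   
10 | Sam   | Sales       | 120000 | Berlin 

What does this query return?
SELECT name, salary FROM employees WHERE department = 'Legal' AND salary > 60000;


Filtering: department = 'Legal' AND salary > 60000
Matching: 1 rows

1 rows:
Iris, 120000


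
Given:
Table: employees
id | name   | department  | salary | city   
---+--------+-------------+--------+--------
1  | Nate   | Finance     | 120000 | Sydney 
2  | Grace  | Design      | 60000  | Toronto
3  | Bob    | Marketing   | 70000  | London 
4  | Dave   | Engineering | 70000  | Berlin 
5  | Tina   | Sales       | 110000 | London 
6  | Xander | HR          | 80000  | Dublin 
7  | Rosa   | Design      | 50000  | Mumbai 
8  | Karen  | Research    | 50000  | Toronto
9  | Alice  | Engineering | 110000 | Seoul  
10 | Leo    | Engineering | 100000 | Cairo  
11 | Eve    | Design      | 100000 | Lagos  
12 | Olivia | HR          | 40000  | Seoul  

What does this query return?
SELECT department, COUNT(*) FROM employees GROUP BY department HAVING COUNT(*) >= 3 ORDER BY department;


Groups with count >= 3:
  Design: 3 -> PASS
  Engineering: 3 -> PASS
  Finance: 1 -> filtered out
  HR: 2 -> filtered out
  Marketing: 1 -> filtered out
  Research: 1 -> filtered out
  Sales: 1 -> filtered out


2 groups:
Design, 3
Engineering, 3


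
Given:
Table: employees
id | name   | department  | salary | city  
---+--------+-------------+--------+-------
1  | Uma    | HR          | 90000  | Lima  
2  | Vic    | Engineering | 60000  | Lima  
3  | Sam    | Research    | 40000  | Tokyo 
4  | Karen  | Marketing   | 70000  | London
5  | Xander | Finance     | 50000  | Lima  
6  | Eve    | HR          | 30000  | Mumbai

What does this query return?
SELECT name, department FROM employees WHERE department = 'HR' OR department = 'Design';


Filtering: department = 'HR' OR 'Design'
Matching: 2 rows

2 rows:
Uma, HR
Eve, HR


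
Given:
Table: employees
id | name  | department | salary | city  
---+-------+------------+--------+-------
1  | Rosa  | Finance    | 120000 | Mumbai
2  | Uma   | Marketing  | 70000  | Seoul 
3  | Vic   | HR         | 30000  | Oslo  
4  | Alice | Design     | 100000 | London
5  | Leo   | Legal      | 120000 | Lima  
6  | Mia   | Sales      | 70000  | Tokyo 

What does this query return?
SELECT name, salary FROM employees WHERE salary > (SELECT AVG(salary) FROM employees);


Subquery: AVG(salary) = 85000.0
Filtering: salary > 85000.0
  Rosa (120000) -> MATCH
  Alice (100000) -> MATCH
  Leo (120000) -> MATCH


3 rows:
Rosa, 120000
Alice, 100000
Leo, 120000


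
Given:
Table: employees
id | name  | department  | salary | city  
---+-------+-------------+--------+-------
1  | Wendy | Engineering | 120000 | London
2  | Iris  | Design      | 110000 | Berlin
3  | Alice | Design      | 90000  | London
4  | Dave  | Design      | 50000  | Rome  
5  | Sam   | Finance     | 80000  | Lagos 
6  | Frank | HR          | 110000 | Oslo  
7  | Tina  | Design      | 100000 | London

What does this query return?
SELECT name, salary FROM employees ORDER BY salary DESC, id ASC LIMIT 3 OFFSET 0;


Sort by salary DESC (id ASC tiebreak), then skip 0 and take 3
Rows 1 through 3

3 rows:
Wendy, 120000
Iris, 110000
Frank, 110000


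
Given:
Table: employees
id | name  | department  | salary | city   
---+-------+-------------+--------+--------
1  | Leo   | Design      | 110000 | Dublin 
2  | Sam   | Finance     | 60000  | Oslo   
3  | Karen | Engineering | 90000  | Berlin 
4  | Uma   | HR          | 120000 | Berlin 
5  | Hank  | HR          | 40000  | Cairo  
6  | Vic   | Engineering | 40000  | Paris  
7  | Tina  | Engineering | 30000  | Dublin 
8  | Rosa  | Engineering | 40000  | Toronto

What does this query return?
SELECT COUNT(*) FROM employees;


COUNT(*) counts all rows

8


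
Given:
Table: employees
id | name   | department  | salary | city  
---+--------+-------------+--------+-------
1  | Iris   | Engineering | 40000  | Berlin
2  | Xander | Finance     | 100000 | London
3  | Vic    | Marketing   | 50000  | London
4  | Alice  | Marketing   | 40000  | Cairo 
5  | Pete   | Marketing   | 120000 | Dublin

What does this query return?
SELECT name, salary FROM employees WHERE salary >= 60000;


Filtering: salary >= 60000
Matching: 2 rows

2 rows:
Xander, 100000
Pete, 120000


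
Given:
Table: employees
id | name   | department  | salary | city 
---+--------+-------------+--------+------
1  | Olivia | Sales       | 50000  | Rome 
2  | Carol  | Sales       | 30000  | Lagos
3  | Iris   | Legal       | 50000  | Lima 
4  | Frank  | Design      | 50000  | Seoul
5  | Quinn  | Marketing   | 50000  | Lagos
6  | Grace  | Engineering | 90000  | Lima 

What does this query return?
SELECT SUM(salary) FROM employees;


SUM(salary) = 50000 + 30000 + 50000 + 50000 + 50000 + 90000 = 320000

320000


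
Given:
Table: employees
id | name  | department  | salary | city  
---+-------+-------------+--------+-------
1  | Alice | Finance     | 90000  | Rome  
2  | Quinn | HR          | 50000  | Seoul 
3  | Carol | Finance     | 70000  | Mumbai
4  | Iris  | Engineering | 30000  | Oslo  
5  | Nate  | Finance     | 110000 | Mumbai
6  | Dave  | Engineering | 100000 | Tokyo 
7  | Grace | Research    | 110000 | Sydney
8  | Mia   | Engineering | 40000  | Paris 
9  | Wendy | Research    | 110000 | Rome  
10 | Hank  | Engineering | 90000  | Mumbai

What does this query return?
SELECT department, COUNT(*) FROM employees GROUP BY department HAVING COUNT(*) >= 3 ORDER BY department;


Groups with count >= 3:
  Engineering: 4 -> PASS
  Finance: 3 -> PASS
  HR: 1 -> filtered out
  Research: 2 -> filtered out


2 groups:
Engineering, 4
Finance, 3


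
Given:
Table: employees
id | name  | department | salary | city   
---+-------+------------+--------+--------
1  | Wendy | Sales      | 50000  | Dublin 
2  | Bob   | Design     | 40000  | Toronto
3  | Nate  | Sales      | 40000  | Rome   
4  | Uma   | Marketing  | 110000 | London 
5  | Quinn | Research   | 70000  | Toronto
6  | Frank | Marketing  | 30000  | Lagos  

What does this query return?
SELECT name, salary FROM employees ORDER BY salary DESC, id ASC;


Sorting by salary DESC, then id ASC for ties

6 rows:
Uma, 110000
Quinn, 70000
Wendy, 50000
Bob, 40000
Nate, 40000
Frank, 30000


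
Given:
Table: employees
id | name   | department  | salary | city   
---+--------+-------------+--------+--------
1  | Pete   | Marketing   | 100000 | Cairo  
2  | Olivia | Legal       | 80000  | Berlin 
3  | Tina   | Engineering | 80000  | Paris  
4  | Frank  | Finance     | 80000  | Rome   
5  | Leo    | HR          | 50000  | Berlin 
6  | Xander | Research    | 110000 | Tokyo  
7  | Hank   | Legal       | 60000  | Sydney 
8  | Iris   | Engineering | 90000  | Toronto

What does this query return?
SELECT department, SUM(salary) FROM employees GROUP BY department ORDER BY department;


Summing salary within each department:
  Engineering: 80000 + 90000 = 170000
  Finance: 80000 = 80000
  HR: 50000 = 50000
  Legal: 80000 + 60000 = 140000
  Marketing: 100000 = 100000
  Research: 110000 = 110000


6 groups:
Engineering, 170000
Finance, 80000
HR, 50000
Legal, 140000
Marketing, 100000
Research, 110000


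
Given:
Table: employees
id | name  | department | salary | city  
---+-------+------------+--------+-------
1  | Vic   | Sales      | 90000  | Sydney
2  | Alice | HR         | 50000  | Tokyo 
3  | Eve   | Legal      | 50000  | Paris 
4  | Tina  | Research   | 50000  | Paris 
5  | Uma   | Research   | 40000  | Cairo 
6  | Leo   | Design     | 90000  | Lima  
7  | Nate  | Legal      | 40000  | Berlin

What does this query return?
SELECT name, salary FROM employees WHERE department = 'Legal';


Filtering: department = 'Legal'
Matching rows: 2

2 rows:
Eve, 50000
Nate, 40000


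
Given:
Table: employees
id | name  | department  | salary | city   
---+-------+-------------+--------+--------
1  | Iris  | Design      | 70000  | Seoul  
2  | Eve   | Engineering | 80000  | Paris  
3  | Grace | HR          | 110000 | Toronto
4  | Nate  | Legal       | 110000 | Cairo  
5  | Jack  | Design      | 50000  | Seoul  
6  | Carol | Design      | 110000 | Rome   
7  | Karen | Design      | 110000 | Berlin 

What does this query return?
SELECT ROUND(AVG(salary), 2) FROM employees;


SUM(salary) = 640000
COUNT = 7
ROUND(AVG, 2) = ROUND(640000 / 7, 2) = 91428.57

91428.57


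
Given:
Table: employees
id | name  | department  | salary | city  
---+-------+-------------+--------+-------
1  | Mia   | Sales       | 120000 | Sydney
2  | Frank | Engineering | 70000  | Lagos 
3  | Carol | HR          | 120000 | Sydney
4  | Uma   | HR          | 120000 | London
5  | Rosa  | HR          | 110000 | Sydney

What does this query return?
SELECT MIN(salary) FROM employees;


Salaries: 120000, 70000, 120000, 120000, 110000
MIN = 70000

70000


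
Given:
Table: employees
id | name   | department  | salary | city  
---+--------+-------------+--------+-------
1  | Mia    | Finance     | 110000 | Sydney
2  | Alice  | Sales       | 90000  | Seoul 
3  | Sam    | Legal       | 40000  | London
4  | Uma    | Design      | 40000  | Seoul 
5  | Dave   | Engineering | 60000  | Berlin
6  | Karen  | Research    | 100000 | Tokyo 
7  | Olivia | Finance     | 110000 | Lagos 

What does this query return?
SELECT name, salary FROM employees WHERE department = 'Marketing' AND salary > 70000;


Filtering: department = 'Marketing' AND salary > 70000
Matching: 0 rows

Empty result set (0 rows)


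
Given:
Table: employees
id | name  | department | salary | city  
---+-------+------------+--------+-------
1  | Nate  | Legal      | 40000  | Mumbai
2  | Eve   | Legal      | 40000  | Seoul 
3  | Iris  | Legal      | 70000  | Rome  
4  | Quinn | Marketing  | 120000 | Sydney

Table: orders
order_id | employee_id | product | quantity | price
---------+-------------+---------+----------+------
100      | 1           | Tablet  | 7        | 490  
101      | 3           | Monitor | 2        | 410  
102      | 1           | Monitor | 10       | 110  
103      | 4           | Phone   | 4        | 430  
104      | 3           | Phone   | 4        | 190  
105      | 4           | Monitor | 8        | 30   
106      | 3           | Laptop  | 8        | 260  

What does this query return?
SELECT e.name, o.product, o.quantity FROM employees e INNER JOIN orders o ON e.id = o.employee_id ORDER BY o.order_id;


Joining employees.id = orders.employee_id:
  employee Nate (id=1) -> order Tablet
  employee Iris (id=3) -> order Monitor
  employee Nate (id=1) -> order Monitor
  employee Quinn (id=4) -> order Phone
  employee Iris (id=3) -> order Phone
  employee Quinn (id=4) -> order Monitor
  employee Iris (id=3) -> order Laptop


7 rows:
Nate, Tablet, 7
Iris, Monitor, 2
Nate, Monitor, 10
Quinn, Phone, 4
Iris, Phone, 4
Quinn, Monitor, 8
Iris, Laptop, 8


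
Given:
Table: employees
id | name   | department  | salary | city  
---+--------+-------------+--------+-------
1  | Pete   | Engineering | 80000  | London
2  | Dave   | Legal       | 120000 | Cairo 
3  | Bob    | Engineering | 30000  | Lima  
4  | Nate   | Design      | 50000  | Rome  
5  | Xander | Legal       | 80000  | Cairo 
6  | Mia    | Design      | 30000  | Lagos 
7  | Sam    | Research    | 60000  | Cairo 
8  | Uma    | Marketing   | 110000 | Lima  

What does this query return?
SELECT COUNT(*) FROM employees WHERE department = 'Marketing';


Counting rows where department = 'Marketing'
  Uma -> MATCH


1


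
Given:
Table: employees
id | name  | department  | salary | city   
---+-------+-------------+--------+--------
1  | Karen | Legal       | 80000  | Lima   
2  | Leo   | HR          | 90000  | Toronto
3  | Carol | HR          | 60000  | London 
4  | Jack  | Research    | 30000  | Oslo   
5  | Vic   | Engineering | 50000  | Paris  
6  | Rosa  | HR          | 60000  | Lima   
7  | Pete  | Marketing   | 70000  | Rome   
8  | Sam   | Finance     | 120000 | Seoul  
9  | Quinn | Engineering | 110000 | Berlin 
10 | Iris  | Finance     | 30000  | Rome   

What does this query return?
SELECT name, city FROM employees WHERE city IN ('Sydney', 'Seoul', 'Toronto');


Filtering: city IN ('Sydney', 'Seoul', 'Toronto')
Matching: 2 rows

2 rows:
Leo, Toronto
Sam, Seoul


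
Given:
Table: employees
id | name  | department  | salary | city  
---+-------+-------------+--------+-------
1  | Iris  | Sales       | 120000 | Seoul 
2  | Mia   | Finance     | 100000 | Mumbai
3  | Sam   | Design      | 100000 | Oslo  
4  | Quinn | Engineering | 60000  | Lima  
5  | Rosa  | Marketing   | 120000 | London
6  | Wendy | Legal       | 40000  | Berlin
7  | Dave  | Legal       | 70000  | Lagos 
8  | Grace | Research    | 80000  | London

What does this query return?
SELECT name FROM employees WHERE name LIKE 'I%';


LIKE 'I%' matches names starting with 'I'
Matching: 1

1 rows:
Iris


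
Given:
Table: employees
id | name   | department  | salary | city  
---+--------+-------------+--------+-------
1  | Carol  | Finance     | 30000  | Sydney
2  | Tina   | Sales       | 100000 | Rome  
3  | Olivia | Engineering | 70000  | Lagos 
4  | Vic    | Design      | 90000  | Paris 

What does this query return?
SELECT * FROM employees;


SELECT * returns all 4 rows with all columns

4 rows:
1, Carol, Finance, 30000, Sydney
2, Tina, Sales, 100000, Rome
3, Olivia, Engineering, 70000, Lagos
4, Vic, Design, 90000, Paris


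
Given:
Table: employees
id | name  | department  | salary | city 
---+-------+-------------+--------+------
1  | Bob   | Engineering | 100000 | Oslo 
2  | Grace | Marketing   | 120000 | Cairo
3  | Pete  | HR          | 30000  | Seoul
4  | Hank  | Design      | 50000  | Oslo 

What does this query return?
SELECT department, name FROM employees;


Projecting columns: department, name

4 rows:
Engineering, Bob
Marketing, Grace
HR, Pete
Design, Hank


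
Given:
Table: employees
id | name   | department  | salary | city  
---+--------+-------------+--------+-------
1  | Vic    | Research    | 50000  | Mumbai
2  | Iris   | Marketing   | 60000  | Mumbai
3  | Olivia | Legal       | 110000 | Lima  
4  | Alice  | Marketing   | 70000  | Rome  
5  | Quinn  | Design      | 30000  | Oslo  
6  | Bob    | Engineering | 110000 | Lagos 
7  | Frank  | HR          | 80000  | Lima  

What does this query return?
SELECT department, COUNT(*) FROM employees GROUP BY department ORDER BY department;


Assigning each row to its department group:
  Vic -> Research
  Iris -> Marketing
  Olivia -> Legal
  Alice -> Marketing
  Quinn -> Design
  Bob -> Engineering
  Frank -> HR


6 groups:
Design, 1
Engineering, 1
HR, 1
Legal, 1
Marketing, 2
Research, 1


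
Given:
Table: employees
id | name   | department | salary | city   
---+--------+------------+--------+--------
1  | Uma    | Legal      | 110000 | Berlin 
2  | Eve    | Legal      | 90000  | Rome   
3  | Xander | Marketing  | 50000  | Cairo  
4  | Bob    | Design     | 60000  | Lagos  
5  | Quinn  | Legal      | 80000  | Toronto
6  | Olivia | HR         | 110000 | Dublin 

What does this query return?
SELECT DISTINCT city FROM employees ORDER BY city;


All 'city' values (row order): Berlin, Rome, Cairo, Lagos, Toronto, Dublin
Removing duplicates leaves 6 unique value(s).

6 values:
Berlin
Cairo
Dublin
Lagos
Rome
Toronto


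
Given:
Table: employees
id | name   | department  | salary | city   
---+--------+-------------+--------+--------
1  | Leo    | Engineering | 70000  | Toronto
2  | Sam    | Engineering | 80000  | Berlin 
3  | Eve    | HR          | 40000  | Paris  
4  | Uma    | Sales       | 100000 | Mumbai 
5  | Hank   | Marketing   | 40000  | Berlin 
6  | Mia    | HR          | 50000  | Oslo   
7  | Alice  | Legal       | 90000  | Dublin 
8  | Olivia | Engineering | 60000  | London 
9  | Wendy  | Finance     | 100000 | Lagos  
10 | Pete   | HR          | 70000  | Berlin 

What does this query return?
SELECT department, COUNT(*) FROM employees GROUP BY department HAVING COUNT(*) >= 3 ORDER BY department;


Groups with count >= 3:
  Engineering: 3 -> PASS
  HR: 3 -> PASS
  Finance: 1 -> filtered out
  Legal: 1 -> filtered out
  Marketing: 1 -> filtered out
  Sales: 1 -> filtered out


2 groups:
Engineering, 3
HR, 3


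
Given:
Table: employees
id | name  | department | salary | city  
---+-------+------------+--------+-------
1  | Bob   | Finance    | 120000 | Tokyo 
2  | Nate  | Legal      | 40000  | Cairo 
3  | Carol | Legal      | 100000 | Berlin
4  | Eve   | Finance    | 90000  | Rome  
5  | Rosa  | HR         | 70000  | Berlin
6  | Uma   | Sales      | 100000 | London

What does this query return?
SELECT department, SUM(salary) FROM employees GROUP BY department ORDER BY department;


Summing salary within each department:
  Finance: 120000 + 90000 = 210000
  HR: 70000 = 70000
  Legal: 40000 + 100000 = 140000
  Sales: 100000 = 100000


4 groups:
Finance, 210000
HR, 70000
Legal, 140000
Sales, 100000


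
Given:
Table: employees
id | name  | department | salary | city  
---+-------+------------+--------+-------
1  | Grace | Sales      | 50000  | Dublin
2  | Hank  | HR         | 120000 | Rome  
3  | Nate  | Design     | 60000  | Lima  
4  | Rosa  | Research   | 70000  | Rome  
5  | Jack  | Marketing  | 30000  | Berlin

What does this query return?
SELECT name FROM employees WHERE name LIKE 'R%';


LIKE 'R%' matches names starting with 'R'
Matching: 1

1 rows:
Rosa


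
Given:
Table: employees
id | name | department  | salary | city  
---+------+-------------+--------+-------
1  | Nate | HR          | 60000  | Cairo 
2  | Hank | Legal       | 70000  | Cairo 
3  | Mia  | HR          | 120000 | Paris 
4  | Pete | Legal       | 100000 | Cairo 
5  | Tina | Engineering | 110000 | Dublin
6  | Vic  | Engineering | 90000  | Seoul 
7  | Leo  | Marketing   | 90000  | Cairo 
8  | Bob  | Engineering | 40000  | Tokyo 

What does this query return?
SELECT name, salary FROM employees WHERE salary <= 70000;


Filtering: salary <= 70000
Matching: 3 rows

3 rows:
Nate, 60000
Hank, 70000
Bob, 40000


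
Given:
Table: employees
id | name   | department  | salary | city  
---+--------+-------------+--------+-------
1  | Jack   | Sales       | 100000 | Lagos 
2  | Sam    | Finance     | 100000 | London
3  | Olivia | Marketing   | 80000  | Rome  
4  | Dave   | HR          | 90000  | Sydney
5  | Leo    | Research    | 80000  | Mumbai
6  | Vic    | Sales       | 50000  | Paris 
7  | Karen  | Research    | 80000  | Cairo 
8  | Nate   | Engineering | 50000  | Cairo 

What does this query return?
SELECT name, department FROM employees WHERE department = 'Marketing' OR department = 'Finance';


Filtering: department = 'Marketing' OR 'Finance'
Matching: 2 rows

2 rows:
Sam, Finance
Olivia, Marketing


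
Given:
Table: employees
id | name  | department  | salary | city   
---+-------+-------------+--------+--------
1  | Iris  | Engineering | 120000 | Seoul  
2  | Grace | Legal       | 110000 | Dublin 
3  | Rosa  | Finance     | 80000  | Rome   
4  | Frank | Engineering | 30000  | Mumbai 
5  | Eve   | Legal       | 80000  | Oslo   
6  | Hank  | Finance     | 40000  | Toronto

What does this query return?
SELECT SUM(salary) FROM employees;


SUM(salary) = 120000 + 110000 + 80000 + 30000 + 80000 + 40000 = 460000

460000


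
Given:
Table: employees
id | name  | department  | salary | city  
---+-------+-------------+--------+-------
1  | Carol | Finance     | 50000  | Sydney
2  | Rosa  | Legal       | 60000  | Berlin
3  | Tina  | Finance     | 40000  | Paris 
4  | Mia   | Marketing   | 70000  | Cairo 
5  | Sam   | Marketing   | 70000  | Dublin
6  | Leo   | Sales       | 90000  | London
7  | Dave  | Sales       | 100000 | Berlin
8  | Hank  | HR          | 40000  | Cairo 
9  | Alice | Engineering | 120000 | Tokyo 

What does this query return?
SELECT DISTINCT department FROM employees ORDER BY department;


All 'department' values (row order): Finance, Legal, Finance, Marketing, Marketing, Sales, Sales, HR, Engineering
Removing duplicates leaves 6 unique value(s).

6 values:
Engineering
Finance
HR
Legal
Marketing
Sales


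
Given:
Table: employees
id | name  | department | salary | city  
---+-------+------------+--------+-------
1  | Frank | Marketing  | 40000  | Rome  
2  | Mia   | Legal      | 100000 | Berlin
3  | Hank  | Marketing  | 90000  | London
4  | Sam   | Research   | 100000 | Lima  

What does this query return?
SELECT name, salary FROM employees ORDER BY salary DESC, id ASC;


Sorting by salary DESC, then id ASC for ties

4 rows:
Mia, 100000
Sam, 100000
Hank, 90000
Frank, 40000


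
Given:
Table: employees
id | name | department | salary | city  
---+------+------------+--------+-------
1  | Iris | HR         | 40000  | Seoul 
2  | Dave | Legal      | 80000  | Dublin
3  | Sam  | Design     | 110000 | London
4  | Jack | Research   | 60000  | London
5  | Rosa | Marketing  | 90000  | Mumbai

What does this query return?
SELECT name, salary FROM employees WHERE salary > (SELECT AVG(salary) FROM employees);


Subquery: AVG(salary) = 76000.0
Filtering: salary > 76000.0
  Dave (80000) -> MATCH
  Sam (110000) -> MATCH
  Rosa (90000) -> MATCH


3 rows:
Dave, 80000
Sam, 110000
Rosa, 90000


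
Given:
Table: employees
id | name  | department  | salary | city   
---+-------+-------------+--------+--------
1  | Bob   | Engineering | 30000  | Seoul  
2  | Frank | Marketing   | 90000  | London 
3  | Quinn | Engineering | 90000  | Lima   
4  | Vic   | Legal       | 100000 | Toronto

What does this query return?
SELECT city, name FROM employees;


Projecting columns: city, name

4 rows:
Seoul, Bob
London, Frank
Lima, Quinn
Toronto, Vic


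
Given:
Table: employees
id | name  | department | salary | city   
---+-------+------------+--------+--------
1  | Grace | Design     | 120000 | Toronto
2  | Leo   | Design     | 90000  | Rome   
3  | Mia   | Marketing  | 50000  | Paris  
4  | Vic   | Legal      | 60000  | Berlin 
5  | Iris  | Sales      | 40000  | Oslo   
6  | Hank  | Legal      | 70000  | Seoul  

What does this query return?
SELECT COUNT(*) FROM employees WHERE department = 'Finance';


Counting rows where department = 'Finance'


0


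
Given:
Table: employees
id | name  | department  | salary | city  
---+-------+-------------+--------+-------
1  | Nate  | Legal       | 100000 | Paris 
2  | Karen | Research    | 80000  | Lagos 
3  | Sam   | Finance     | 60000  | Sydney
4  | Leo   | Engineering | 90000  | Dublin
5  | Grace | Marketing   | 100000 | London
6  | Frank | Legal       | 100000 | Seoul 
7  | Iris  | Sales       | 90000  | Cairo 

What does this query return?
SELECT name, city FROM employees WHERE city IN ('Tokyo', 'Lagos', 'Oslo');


Filtering: city IN ('Tokyo', 'Lagos', 'Oslo')
Matching: 1 rows

1 rows:
Karen, Lagos


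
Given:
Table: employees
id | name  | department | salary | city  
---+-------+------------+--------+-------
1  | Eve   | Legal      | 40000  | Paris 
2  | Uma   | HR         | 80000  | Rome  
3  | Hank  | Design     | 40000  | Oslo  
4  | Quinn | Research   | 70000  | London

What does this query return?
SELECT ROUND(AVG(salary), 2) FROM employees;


SUM(salary) = 230000
COUNT = 4
ROUND(AVG, 2) = ROUND(230000 / 4, 2) = 57500.0

57500.0


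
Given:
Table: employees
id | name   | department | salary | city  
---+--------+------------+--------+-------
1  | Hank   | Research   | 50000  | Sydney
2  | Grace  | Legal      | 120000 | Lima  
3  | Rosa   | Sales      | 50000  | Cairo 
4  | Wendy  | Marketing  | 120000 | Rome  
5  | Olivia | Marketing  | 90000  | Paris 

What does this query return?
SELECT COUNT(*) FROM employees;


COUNT(*) counts all rows

5


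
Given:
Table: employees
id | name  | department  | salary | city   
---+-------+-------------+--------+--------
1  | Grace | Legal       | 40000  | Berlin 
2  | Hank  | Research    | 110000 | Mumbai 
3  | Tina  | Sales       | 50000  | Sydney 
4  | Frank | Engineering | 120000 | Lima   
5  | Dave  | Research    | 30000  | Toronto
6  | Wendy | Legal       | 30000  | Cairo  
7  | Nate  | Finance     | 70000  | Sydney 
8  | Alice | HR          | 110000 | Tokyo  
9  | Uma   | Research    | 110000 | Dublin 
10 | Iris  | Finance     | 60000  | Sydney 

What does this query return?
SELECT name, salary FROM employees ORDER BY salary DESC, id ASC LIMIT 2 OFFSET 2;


Sort by salary DESC (id ASC tiebreak), then skip 2 and take 2
Rows 3 through 4

2 rows:
Alice, 110000
Uma, 110000


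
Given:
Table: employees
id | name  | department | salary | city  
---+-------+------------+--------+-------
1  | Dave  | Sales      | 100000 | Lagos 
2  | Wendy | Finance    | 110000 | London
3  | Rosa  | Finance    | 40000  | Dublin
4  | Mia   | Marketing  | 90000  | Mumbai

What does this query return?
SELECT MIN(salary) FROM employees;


Salaries: 100000, 110000, 40000, 90000
MIN = 40000

40000


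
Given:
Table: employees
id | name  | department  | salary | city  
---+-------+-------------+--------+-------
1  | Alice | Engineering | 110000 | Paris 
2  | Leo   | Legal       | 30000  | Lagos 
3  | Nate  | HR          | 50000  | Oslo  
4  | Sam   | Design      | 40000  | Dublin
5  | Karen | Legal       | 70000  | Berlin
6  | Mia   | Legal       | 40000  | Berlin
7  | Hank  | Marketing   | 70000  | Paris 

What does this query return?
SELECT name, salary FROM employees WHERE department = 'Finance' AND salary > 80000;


Filtering: department = 'Finance' AND salary > 80000
Matching: 0 rows

Empty result set (0 rows)


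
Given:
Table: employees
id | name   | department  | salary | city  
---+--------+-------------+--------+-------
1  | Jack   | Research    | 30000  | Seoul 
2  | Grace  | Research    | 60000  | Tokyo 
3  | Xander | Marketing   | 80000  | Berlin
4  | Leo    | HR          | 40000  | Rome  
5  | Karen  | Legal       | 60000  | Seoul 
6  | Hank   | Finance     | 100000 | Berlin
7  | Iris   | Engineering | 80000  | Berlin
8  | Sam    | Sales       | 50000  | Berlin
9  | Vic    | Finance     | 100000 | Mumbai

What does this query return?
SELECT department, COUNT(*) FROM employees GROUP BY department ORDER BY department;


Assigning each row to its department group:
  Jack -> Research
  Grace -> Research
  Xander -> Marketing
  Leo -> HR
  Karen -> Legal
  Hank -> Finance
  Iris -> Engineering
  Sam -> Sales
  Vic -> Finance


7 groups:
Engineering, 1
Finance, 2
HR, 1
Legal, 1
Marketing, 1
Research, 2
Sales, 1


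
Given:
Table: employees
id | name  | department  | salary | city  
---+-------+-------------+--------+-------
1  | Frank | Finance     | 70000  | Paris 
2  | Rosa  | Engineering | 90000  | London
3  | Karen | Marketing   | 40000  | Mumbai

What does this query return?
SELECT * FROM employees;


SELECT * returns all 3 rows with all columns

3 rows:
1, Frank, Finance, 70000, Paris
2, Rosa, Engineering, 90000, London
3, Karen, Marketing, 40000, Mumbai


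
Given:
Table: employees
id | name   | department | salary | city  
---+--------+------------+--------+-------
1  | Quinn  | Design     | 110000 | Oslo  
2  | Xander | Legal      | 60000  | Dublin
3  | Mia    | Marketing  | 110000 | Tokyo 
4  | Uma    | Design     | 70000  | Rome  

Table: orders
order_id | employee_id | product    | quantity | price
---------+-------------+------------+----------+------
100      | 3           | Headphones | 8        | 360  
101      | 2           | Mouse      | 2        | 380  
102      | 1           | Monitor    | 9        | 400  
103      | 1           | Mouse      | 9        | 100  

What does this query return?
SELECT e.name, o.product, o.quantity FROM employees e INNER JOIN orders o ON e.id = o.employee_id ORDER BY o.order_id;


Joining employees.id = orders.employee_id:
  employee Mia (id=3) -> order Headphones
  employee Xander (id=2) -> order Mouse
  employee Quinn (id=1) -> order Monitor
  employee Quinn (id=1) -> order Mouse


4 rows:
Mia, Headphones, 8
Xander, Mouse, 2
Quinn, Monitor, 9
Quinn, Mouse, 9
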